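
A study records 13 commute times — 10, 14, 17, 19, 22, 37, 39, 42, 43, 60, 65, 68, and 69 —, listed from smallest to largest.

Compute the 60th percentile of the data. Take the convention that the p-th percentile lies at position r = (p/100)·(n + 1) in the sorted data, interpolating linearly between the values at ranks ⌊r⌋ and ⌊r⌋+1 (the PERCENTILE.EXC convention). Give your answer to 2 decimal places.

n = 13.
r = (60/100)·(13 + 1) = 8.4.
Rank 8 is 42 and rank 9 is 43.
Interpolate: 42 + 0.4·(43 − 42) = 42 + 0.4·1 = 42.4.

42.40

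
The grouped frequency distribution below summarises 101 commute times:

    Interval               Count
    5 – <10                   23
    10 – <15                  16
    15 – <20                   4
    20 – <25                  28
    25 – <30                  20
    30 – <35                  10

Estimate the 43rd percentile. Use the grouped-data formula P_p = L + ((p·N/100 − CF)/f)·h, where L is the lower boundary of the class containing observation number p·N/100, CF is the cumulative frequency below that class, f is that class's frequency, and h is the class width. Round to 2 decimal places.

N = 101; target position k = 43/100 · 101 = 43.43.
Cumulative frequencies: 23, 39, 43, 71, 91, 101.
Observation 43.43 falls in the class 20 – <25.
L = 20, CF = 43, f = 28, h = 5.
P43 = 20 + ((43.43 − 43)/28)·5 = 20 + 0.0767857 = 20.0768.

20.08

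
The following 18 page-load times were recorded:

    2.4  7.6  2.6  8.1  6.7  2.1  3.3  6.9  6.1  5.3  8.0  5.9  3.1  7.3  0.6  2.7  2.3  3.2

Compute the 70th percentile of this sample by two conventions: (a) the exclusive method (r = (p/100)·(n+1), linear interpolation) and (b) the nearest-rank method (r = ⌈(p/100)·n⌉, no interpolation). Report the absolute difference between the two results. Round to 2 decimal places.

Sorted: 0.6, 2.1, 2.3, 2.4, 2.6, 2.7, 3.1, 3.2, 3.3, 5.3, 5.9, 6.1, 6.7, 6.9, 7.3, 7.6, 8.0, 8.1.
n = 18.
(a) r = 13.3; between ranks 13 (6.7) and 14 (6.9): 6.76.
(b) the nearest-rank method: rank 13 → 6.7.
|6.76 − 6.7| = 0.06.

0.06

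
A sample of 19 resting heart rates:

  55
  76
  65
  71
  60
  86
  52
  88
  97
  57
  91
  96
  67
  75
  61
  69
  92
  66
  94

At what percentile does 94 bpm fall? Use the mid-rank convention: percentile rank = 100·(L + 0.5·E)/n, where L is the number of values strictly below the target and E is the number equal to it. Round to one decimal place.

Sorted: 52, 55, 57, 60, 61, 65, 66, 67, 69, 71, 75, 76, 86, 88, 91, 92, 94, 96, 97.
Count below 94: L = 16; count equal: E = 1; n = 19.
Percentile rank = 100·(16 + 0.5·1)/19 = 100·16.5/19 = 86.84.

86.8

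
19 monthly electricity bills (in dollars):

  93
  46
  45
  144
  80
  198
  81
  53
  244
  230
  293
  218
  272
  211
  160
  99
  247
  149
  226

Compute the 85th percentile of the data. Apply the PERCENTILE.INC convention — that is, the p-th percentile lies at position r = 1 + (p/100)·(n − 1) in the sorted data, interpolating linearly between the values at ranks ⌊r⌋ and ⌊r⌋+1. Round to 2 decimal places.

Sorted: 45, 46, 53, 80, 81, 93, 99, 144, 149, 160, 198, 211, 218, 226, 230, 244, 247, 272, 293.
n = 19.
r = 1 + (85/100)·(19 − 1) = 1 + 15.3 = 16.3.
Rank 16 is 244 and rank 17 is 247.
Interpolate: 244 + 0.3·(247 − 244) = 244 + 0.3·3 = 244.9.

244.90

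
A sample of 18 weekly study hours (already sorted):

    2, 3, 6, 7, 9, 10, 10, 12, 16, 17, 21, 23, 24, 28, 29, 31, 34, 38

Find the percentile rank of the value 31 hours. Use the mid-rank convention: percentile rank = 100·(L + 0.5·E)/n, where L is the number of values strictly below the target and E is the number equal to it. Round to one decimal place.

86.1

Count below 31: L = 15; count equal: E = 1; n = 18.
Percentile rank = 100·(15 + 0.5·1)/18 = 100·15.5/18 = 86.11.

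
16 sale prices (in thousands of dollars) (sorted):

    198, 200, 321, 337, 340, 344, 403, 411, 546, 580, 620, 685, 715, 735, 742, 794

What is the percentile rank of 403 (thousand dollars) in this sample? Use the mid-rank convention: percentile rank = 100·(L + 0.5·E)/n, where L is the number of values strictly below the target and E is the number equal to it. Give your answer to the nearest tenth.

Count below 403: L = 6; count equal: E = 1; n = 16.
Percentile rank = 100·(6 + 0.5·1)/16 = 100·6.5/16 = 40.62.

40.6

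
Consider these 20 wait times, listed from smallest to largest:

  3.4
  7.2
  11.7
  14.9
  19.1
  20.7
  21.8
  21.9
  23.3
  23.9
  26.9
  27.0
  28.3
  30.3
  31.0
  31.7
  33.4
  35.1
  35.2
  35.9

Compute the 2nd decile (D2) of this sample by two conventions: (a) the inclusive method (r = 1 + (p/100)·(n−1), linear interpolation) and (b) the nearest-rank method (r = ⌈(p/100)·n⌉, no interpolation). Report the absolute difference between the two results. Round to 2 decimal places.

3.36

n = 20.
(a) r = 4.8; between ranks 4 (14.9) and 5 (19.1): 18.26.
(b) the nearest-rank method: rank 4 → 14.9.
|18.26 − 14.9| = 3.36.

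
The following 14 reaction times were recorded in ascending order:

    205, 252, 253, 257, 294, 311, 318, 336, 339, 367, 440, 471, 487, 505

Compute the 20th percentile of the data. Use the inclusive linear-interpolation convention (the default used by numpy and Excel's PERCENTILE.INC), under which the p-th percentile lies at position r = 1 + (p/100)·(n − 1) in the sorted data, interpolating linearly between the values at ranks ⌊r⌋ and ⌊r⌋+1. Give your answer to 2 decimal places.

n = 14.
r = 1 + (20/100)·(14 − 1) = 1 + 2.6 = 3.6.
Rank 3 is 253 and rank 4 is 257.
Interpolate: 253 + 0.6·(257 − 253) = 253 + 0.6·4 = 255.4.

255.40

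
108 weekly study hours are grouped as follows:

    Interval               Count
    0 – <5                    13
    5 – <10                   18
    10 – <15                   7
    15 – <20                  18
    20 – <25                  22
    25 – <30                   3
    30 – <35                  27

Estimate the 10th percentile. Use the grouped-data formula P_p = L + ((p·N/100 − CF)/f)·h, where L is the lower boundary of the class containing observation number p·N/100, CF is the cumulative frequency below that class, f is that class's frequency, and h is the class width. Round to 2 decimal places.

4.15

N = 108; target position k = 10/100 · 108 = 10.8.
Cumulative frequencies: 13, 31, 38, 56, 78, 81, 108.
Observation 10.8 falls in the class 0 – <5.
L = 0, CF = 0, f = 13, h = 5.
P10 = 0 + ((10.8 − 0)/13)·5 = 0 + 4.15385 = 4.15385.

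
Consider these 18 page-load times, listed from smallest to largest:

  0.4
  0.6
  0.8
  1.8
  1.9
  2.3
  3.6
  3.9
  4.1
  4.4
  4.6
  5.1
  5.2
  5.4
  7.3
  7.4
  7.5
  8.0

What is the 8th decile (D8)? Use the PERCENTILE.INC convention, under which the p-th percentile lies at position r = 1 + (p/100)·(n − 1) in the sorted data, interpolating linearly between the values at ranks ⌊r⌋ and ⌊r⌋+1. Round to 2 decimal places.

6.54

n = 18.
r = 1 + (80/100)·(18 − 1) = 1 + 13.6 = 14.6.
Rank 14 is 5.4 and rank 15 is 7.3.
Interpolate: 5.4 + 0.6·(7.3 − 5.4) = 5.4 + 0.6·1.9 = 6.54.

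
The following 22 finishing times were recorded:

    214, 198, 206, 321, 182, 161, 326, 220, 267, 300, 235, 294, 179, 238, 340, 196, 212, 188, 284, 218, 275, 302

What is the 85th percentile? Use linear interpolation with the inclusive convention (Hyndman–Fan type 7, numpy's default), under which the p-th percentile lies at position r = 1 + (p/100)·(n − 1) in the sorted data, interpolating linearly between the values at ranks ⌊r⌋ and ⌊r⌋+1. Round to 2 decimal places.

301.70

Sorted: 161, 179, 182, 188, 196, 198, 206, 212, 214, 218, 220, 235, 238, 267, 275, 284, 294, 300, 302, 321, 326, 340.
n = 22.
r = 1 + (85/100)·(22 − 1) = 1 + 17.85 = 18.85.
Rank 18 is 300 and rank 19 is 302.
Interpolate: 300 + 0.85·(302 − 300) = 300 + 0.85·2 = 301.7.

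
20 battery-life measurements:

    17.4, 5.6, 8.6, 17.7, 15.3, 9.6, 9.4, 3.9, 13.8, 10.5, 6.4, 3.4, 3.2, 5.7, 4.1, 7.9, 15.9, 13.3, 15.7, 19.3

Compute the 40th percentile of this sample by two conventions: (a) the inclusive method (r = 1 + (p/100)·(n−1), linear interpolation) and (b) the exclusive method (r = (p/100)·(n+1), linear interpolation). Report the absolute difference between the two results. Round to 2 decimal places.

Sorted: 3.2, 3.4, 3.9, 4.1, 5.6, 5.7, 6.4, 7.9, 8.6, 9.4, 9.6, 10.5, 13.3, 13.8, 15.3, 15.7, 15.9, 17.4, 17.7, 19.3.
n = 20.
(a) r = 8.6; between ranks 8 (7.9) and 9 (8.6): 8.32.
(b) r = 8.4; between ranks 8 (7.9) and 9 (8.6): 8.18.
|8.32 − 8.18| = 0.14.

0.14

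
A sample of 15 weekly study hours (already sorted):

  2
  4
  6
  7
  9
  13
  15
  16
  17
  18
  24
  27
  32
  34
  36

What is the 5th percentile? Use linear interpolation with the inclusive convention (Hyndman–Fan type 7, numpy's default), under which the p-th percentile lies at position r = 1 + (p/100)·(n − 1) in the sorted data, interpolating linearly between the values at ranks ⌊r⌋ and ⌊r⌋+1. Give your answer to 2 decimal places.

n = 15.
r = 1 + (5/100)·(15 − 1) = 1 + 0.7 = 1.7.
Rank 1 is 2 and rank 2 is 4.
Interpolate: 2 + 0.7·(4 − 2) = 2 + 0.7·2 = 3.4.

3.40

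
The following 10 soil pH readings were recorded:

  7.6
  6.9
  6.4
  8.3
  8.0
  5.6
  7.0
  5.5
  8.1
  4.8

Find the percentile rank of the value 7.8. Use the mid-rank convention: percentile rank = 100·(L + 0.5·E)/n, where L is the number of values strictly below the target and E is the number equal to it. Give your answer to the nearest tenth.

70.0

Sorted: 4.8, 5.5, 5.6, 6.4, 6.9, 7.0, 7.6, 8.0, 8.1, 8.3.
Count below 7.8: L = 7; count equal: E = 0; n = 10.
Percentile rank = 100·(7 + 0.5·0)/10 = 100·7/10 = 70.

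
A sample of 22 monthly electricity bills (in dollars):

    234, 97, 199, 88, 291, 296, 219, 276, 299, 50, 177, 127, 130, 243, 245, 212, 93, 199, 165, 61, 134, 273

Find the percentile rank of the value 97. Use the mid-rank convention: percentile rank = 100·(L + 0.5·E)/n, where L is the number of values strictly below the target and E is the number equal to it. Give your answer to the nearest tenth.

20.5

Sorted: 50, 61, 88, 93, 97, 127, 130, 134, 165, 177, 199, 199, 212, 219, 234, 243, 245, 273, 276, 291, 296, 299.
Count below 97: L = 4; count equal: E = 1; n = 22.
Percentile rank = 100·(4 + 0.5·1)/22 = 100·4.5/22 = 20.45.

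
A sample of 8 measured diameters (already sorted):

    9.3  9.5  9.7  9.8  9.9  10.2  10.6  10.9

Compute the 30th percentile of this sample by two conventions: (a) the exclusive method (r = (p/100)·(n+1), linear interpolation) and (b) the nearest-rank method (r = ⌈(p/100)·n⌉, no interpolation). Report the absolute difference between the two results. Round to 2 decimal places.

0.06

n = 8.
(a) r = 2.7; between ranks 2 (9.5) and 3 (9.7): 9.64.
(b) the nearest-rank method: rank 3 → 9.7.
|9.64 − 9.7| = 0.06.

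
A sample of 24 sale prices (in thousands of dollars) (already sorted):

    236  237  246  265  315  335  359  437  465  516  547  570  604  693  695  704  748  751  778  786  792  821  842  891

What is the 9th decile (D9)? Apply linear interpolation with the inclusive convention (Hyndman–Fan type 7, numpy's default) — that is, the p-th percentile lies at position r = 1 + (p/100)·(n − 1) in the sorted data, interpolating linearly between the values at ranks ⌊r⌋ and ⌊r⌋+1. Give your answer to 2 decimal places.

812.30

n = 24.
r = 1 + (90/100)·(24 − 1) = 1 + 20.7 = 21.7.
Rank 21 is 792 and rank 22 is 821.
Interpolate: 792 + 0.7·(821 − 792) = 792 + 0.7·29 = 812.3.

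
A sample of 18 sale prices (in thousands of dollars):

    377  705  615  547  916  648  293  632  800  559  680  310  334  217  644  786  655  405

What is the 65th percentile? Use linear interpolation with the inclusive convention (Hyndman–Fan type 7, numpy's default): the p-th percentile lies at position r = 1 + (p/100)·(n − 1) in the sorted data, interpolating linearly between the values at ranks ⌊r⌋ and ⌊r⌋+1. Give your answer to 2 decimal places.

648.35

Sorted: 217, 293, 310, 334, 377, 405, 547, 559, 615, 632, 644, 648, 655, 680, 705, 786, 800, 916.
n = 18.
r = 1 + (65/100)·(18 − 1) = 1 + 11.05 = 12.05.
Rank 12 is 648 and rank 13 is 655.
Interpolate: 648 + 0.05·(655 − 648) = 648 + 0.05·7 = 648.35.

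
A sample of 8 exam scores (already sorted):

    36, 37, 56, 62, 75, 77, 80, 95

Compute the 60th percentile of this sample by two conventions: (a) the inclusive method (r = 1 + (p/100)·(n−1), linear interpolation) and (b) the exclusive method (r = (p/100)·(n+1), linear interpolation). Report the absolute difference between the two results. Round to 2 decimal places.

0.40

n = 8.
(a) r = 5.2; between ranks 5 (75) and 6 (77): 75.4.
(b) r = 5.4; between ranks 5 (75) and 6 (77): 75.8.
|75.4 − 75.8| = 0.4.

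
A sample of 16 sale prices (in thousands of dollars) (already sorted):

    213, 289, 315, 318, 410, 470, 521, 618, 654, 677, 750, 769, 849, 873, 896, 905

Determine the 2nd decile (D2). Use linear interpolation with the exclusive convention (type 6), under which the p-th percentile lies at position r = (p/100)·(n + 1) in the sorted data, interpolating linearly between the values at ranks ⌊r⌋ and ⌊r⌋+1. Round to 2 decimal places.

316.20

n = 16.
r = (20/100)·(16 + 1) = 3.4.
Rank 3 is 315 and rank 4 is 318.
Interpolate: 315 + 0.4·(318 − 315) = 315 + 0.4·3 = 316.2.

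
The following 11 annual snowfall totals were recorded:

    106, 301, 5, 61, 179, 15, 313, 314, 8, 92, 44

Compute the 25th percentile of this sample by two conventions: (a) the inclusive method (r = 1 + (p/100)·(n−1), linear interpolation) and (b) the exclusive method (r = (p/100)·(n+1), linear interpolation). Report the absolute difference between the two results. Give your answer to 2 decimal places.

Sorted: 5, 8, 15, 44, 61, 92, 106, 179, 301, 313, 314.
n = 11.
(a) r = 3.5; between ranks 3 (15) and 4 (44): 29.5.
(b) r = 3 → value at rank 3 = 15.
|29.5 − 15| = 14.5.

14.50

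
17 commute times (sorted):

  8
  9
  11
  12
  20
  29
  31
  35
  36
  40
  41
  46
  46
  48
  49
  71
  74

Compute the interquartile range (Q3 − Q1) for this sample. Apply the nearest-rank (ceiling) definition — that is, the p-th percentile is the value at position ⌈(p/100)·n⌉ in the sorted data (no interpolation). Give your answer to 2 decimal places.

26.00

n = 17.
P25: rank ⌈25/100·17⌉ = 5 → 20.
P75: rank ⌈75/100·17⌉ = 13 → 46.
Difference: 46 − 20 = 26.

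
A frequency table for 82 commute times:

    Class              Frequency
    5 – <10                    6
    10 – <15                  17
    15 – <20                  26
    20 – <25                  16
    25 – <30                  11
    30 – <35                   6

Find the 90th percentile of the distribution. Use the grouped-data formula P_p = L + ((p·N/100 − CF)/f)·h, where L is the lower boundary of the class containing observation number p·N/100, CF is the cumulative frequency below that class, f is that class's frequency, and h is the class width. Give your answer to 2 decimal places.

29.00

N = 82; target position k = 90/100 · 82 = 73.8.
Cumulative frequencies: 6, 23, 49, 65, 76, 82.
Observation 73.8 falls in the class 25 – <30.
L = 25, CF = 65, f = 11, h = 5.
P90 = 25 + ((73.8 − 65)/11)·5 = 25 + 4 = 29.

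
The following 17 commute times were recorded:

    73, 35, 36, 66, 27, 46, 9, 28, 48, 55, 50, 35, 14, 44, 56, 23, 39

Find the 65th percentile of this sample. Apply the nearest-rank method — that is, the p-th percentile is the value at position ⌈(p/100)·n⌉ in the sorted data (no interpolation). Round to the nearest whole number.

Sorted: 9, 14, 23, 27, 28, 35, 35, 36, 39, 44, 46, 48, 50, 55, 56, 66, 73.
n = 17.
Position = ⌈65/100 · 17⌉ = ⌈11.05⌉ = 12.
The value at rank 12 is 48.

48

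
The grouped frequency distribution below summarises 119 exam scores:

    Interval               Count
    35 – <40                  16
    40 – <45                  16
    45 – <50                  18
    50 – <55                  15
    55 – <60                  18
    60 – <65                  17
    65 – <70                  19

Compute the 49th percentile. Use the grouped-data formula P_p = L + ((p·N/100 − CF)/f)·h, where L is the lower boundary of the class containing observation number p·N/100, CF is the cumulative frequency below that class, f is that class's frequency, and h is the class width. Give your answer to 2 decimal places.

52.77

N = 119; target position k = 49/100 · 119 = 58.31.
Cumulative frequencies: 16, 32, 50, 65, 83, 100, 119.
Observation 58.31 falls in the class 50 – <55.
L = 50, CF = 50, f = 15, h = 5.
P49 = 50 + ((58.31 − 50)/15)·5 = 50 + 2.77 = 52.77.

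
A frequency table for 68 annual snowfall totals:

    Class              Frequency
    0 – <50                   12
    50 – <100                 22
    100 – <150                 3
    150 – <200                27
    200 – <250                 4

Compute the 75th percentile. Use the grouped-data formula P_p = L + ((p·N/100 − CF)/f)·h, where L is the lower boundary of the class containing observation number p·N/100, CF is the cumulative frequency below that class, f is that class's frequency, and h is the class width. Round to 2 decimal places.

N = 68; target position k = 75/100 · 68 = 51.
Cumulative frequencies: 12, 34, 37, 64, 68.
Observation 51 falls in the class 150 – <200.
L = 150, CF = 37, f = 27, h = 50.
P75 = 150 + ((51 − 37)/27)·50 = 150 + 25.9259 = 175.926.

175.93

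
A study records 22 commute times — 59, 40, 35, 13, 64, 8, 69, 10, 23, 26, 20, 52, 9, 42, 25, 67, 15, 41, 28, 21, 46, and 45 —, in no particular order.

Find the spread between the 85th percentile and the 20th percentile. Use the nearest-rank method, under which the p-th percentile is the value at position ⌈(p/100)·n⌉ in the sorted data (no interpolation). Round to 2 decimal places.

Sorted: 8, 9, 10, 13, 15, 20, 21, 23, 25, 26, 28, 35, 40, 41, 42, 45, 46, 52, 59, 64, 67, 69.
n = 22.
P20: rank ⌈20/100·22⌉ = 5 → 15.
P85: rank ⌈85/100·22⌉ = 19 → 59.
Difference: 59 − 15 = 44.

44.00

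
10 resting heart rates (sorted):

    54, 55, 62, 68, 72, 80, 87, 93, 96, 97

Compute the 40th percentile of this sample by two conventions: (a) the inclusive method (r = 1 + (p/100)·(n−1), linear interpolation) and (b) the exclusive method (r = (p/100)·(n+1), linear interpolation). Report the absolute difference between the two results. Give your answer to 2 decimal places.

n = 10.
(a) r = 4.6; between ranks 4 (68) and 5 (72): 70.4.
(b) r = 4.4; between ranks 4 (68) and 5 (72): 69.6.
|70.4 − 69.6| = 0.8.

0.80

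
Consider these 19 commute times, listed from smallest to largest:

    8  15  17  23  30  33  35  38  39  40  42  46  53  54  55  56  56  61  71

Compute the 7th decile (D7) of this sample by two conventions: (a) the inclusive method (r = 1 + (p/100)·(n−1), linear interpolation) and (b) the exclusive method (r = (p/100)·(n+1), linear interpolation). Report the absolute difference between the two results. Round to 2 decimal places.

0.40

n = 19.
(a) r = 13.6; between ranks 13 (53) and 14 (54): 53.6.
(b) r = 14 → value at rank 14 = 54.
|53.6 − 54| = 0.4.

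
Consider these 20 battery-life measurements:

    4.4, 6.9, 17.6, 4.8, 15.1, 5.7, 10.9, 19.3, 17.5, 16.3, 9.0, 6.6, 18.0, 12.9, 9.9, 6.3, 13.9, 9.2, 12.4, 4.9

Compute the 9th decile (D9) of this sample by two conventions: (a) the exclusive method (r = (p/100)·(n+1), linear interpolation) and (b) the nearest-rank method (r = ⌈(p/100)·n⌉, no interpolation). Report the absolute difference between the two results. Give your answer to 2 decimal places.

0.36

Sorted: 4.4, 4.8, 4.9, 5.7, 6.3, 6.6, 6.9, 9.0, 9.2, 9.9, 10.9, 12.4, 12.9, 13.9, 15.1, 16.3, 17.5, 17.6, 18.0, 19.3.
n = 20.
(a) r = 18.9; between ranks 18 (17.6) and 19 (18.0): 17.96.
(b) the nearest-rank method: rank 18 → 17.6.
|17.96 − 17.6| = 0.36.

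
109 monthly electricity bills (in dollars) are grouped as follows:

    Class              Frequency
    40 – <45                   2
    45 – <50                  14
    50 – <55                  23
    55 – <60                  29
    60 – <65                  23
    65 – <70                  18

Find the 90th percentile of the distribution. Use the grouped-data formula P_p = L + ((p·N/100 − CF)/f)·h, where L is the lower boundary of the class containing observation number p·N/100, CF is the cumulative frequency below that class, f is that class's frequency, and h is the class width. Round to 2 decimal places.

66.97

N = 109; target position k = 90/100 · 109 = 98.1.
Cumulative frequencies: 2, 16, 39, 68, 91, 109.
Observation 98.1 falls in the class 65 – <70.
L = 65, CF = 91, f = 18, h = 5.
P90 = 65 + ((98.1 − 91)/18)·5 = 65 + 1.97222 = 66.9722.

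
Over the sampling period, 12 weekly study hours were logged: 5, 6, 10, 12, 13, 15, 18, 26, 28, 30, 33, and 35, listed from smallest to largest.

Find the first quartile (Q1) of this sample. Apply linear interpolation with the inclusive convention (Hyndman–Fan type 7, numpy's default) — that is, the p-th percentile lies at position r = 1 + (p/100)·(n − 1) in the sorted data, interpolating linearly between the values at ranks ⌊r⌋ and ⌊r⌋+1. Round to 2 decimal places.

11.50

n = 12.
r = 1 + (25/100)·(12 − 1) = 1 + 2.75 = 3.75.
Rank 3 is 10 and rank 4 is 12.
Interpolate: 10 + 0.75·(12 − 10) = 10 + 0.75·2 = 11.5.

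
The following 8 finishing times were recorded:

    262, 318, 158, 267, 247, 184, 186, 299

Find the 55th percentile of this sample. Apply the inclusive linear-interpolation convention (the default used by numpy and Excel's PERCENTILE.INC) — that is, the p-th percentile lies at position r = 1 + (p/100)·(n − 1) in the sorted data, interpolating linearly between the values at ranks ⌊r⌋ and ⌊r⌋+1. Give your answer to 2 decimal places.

259.75

Sorted: 158, 184, 186, 247, 262, 267, 299, 318.
n = 8.
r = 1 + (55/100)·(8 − 1) = 1 + 3.85 = 4.85.
Rank 4 is 247 and rank 5 is 262.
Interpolate: 247 + 0.85·(262 − 247) = 247 + 0.85·15 = 259.75.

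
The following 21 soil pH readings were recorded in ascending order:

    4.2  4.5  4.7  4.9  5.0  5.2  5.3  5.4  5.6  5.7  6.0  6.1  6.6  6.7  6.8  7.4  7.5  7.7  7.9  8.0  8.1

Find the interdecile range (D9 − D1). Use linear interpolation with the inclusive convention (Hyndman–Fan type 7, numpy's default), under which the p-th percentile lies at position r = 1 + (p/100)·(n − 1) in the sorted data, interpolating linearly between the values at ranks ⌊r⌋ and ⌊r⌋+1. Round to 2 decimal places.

3.20

n = 21.
P10: r = 3 (integer) → 4.7.
P90: r = 19 (integer) → 7.9.
Difference: 7.9 − 4.7 = 3.2.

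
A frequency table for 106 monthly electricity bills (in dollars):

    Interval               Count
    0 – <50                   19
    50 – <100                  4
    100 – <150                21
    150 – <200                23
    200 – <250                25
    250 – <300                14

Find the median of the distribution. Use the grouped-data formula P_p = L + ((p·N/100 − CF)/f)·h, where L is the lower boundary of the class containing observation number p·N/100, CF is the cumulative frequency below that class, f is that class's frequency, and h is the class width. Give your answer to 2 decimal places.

N = 106; target position k = 50/100 · 106 = 53.
Cumulative frequencies: 19, 23, 44, 67, 92, 106.
Observation 53 falls in the class 150 – <200.
L = 150, CF = 44, f = 23, h = 50.
P50 = 150 + ((53 − 44)/23)·50 = 150 + 19.5652 = 169.565.

169.57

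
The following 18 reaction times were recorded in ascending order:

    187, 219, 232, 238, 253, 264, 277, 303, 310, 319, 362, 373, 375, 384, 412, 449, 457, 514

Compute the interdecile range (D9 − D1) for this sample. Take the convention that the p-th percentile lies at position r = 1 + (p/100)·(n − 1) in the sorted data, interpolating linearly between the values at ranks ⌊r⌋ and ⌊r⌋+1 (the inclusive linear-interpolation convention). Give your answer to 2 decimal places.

n = 18.
P10: r = 2.7; ranks 2–3 are 219, 232; interpolating gives 228.1.
P90: r = 16.3; ranks 16–17 are 449, 457; interpolating gives 451.4.
Difference: 451.4 − 228.1 = 223.3.

223.30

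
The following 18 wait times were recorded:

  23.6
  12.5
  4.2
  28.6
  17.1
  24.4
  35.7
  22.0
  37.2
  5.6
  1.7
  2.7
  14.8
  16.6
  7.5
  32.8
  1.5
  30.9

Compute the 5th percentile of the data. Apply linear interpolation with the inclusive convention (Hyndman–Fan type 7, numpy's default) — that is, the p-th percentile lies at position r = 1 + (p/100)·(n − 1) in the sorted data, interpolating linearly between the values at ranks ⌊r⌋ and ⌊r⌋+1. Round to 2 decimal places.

Sorted: 1.5, 1.7, 2.7, 4.2, 5.6, 7.5, 12.5, 14.8, 16.6, 17.1, 22.0, 23.6, 24.4, 28.6, 30.9, 32.8, 35.7, 37.2.
n = 18.
r = 1 + (5/100)·(18 − 1) = 1 + 0.85 = 1.85.
Rank 1 is 1.5 and rank 2 is 1.7.
Interpolate: 1.5 + 0.85·(1.7 − 1.5) = 1.5 + 0.85·0.2 = 1.67.

1.67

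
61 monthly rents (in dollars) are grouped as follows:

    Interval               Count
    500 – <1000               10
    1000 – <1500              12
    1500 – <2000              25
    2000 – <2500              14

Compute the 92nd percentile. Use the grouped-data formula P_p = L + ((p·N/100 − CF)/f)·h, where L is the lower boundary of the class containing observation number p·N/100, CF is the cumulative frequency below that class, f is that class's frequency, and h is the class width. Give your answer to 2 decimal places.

2325.71

N = 61; target position k = 92/100 · 61 = 56.12.
Cumulative frequencies: 10, 22, 47, 61.
Observation 56.12 falls in the class 2000 – <2500.
L = 2000, CF = 47, f = 14, h = 500.
P92 = 2000 + ((56.12 − 47)/14)·500 = 2000 + 325.714 = 2325.71.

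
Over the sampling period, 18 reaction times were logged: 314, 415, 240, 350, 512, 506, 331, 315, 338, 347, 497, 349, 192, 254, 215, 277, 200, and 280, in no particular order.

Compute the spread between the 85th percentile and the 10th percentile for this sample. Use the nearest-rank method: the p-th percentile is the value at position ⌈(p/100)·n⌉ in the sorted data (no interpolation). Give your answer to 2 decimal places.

Sorted: 192, 200, 215, 240, 254, 277, 280, 314, 315, 331, 338, 347, 349, 350, 415, 497, 506, 512.
n = 18.
P10: rank ⌈10/100·18⌉ = 2 → 200.
P85: rank ⌈85/100·18⌉ = 16 → 497.
Difference: 497 − 200 = 297.

297.00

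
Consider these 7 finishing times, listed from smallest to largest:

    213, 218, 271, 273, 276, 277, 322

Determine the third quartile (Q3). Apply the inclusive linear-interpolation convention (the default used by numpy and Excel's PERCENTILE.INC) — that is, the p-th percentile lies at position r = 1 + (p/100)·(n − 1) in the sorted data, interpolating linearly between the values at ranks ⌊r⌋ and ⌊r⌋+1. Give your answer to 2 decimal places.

276.50

n = 7.
r = 1 + (75/100)·(7 − 1) = 1 + 4.5 = 5.5.
Rank 5 is 276 and rank 6 is 277.
Interpolate: 276 + 0.5·(277 − 276) = 276 + 0.5·1 = 276.5.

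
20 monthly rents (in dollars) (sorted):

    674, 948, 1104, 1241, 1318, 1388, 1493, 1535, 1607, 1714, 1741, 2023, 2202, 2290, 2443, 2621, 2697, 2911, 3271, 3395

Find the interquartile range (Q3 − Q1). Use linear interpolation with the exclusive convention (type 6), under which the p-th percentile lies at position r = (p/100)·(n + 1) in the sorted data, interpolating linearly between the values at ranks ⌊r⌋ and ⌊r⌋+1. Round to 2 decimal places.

1241.00

n = 20.
P25: r = 5.25; ranks 5–6 are 1318, 1388; interpolating gives 1335.5.
P75: r = 15.75; ranks 15–16 are 2443, 2621; interpolating gives 2576.5.
Difference: 2576.5 − 1335.5 = 1241.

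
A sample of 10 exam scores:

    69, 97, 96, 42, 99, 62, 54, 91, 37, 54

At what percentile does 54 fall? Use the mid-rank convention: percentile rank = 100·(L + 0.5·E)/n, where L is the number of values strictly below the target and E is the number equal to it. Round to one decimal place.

Sorted: 37, 42, 54, 54, 62, 69, 91, 96, 97, 99.
Count below 54: L = 2; count equal: E = 2; n = 10.
Percentile rank = 100·(2 + 0.5·2)/10 = 100·3/10 = 30.

30.0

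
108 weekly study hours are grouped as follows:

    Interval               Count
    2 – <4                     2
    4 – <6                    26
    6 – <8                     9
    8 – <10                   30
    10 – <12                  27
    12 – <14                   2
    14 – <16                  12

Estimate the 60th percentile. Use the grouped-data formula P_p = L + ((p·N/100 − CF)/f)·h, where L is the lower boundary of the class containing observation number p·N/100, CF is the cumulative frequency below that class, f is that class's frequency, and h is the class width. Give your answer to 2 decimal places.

N = 108; target position k = 60/100 · 108 = 64.8.
Cumulative frequencies: 2, 28, 37, 67, 94, 96, 108.
Observation 64.8 falls in the class 8 – <10.
L = 8, CF = 37, f = 30, h = 2.
P60 = 8 + ((64.8 − 37)/30)·2 = 8 + 1.85333 = 9.85333.

9.85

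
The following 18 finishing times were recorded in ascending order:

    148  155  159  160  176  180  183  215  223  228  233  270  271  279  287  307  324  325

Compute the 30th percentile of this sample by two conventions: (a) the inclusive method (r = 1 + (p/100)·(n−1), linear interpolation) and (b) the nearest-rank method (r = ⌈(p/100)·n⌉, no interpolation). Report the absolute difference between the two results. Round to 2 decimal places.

n = 18.
(a) r = 6.1; between ranks 6 (180) and 7 (183): 180.3.
(b) the nearest-rank method: rank 6 → 180.
|180.3 − 180| = 0.3.

0.30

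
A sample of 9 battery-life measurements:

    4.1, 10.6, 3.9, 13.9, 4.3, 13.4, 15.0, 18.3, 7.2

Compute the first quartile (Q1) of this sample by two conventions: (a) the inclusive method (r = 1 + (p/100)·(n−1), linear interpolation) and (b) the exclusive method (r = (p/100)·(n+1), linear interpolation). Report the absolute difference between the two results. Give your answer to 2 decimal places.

0.10

Sorted: 3.9, 4.1, 4.3, 7.2, 10.6, 13.4, 13.9, 15.0, 18.3.
n = 9.
(a) r = 3 → value at rank 3 = 4.3.
(b) r = 2.5; between ranks 2 (4.1) and 3 (4.3): 4.2.
|4.3 − 4.2| = 0.1.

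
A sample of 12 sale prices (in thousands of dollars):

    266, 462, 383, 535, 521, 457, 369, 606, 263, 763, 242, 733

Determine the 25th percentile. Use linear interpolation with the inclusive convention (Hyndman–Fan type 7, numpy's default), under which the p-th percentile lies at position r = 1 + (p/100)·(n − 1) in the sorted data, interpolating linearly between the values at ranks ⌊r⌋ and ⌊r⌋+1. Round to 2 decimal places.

343.25

Sorted: 242, 263, 266, 369, 383, 457, 462, 521, 535, 606, 733, 763.
n = 12.
r = 1 + (25/100)·(12 − 1) = 1 + 2.75 = 3.75.
Rank 3 is 266 and rank 4 is 369.
Interpolate: 266 + 0.75·(369 − 266) = 266 + 0.75·103 = 343.25.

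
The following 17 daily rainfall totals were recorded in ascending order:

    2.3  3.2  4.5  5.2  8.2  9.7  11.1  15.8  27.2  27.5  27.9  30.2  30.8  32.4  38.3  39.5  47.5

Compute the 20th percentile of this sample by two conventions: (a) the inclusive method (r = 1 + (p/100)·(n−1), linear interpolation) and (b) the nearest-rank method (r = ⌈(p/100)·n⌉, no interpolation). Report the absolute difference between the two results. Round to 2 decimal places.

n = 17.
(a) r = 4.2; between ranks 4 (5.2) and 5 (8.2): 5.8.
(b) the nearest-rank method: rank 4 → 5.2.
|5.8 − 5.2| = 0.6.

0.60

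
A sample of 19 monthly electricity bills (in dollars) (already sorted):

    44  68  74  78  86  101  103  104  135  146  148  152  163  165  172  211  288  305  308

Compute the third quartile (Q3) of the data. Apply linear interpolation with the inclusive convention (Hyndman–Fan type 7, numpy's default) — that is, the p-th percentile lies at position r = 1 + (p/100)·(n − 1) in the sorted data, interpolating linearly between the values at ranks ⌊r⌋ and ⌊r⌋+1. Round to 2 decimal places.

168.50

n = 19.
r = 1 + (75/100)·(19 − 1) = 1 + 13.5 = 14.5.
Rank 14 is 165 and rank 15 is 172.
Interpolate: 165 + 0.5·(172 − 165) = 165 + 0.5·7 = 168.5.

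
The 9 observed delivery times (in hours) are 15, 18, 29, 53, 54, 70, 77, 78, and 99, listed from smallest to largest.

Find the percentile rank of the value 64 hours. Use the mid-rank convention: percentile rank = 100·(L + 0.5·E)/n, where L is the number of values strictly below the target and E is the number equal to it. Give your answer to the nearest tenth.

Count below 64: L = 5; count equal: E = 0; n = 9.
Percentile rank = 100·(5 + 0.5·0)/9 = 100·5/9 = 55.56.

55.6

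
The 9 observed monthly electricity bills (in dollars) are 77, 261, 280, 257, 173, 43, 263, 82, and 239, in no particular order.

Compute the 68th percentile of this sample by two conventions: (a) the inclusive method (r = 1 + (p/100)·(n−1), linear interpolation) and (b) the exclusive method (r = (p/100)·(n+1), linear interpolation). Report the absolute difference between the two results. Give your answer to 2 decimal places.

1.44

Sorted: 43, 77, 82, 173, 239, 257, 261, 263, 280.
n = 9.
(a) r = 6.44; between ranks 6 (257) and 7 (261): 258.76.
(b) r = 6.8; between ranks 6 (257) and 7 (261): 260.2.
|258.76 − 260.2| = 1.44.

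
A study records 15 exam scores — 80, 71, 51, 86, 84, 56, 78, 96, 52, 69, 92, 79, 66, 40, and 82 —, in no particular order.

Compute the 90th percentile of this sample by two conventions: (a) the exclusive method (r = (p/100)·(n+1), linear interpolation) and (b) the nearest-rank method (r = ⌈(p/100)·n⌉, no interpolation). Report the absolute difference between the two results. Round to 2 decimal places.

1.60

Sorted: 40, 51, 52, 56, 66, 69, 71, 78, 79, 80, 82, 84, 86, 92, 96.
n = 15.
(a) r = 14.4; between ranks 14 (92) and 15 (96): 93.6.
(b) the nearest-rank method: rank 14 → 92.
|93.6 − 92| = 1.6.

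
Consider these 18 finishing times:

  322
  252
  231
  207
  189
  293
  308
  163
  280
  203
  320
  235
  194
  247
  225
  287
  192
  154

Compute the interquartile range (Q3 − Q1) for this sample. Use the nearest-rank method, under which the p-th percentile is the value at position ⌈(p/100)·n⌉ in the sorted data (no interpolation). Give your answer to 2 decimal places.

93.00

Sorted: 154, 163, 189, 192, 194, 203, 207, 225, 231, 235, 247, 252, 280, 287, 293, 308, 320, 322.
n = 18.
P25: rank ⌈25/100·18⌉ = 5 → 194.
P75: rank ⌈75/100·18⌉ = 14 → 287.
Difference: 287 − 194 = 93.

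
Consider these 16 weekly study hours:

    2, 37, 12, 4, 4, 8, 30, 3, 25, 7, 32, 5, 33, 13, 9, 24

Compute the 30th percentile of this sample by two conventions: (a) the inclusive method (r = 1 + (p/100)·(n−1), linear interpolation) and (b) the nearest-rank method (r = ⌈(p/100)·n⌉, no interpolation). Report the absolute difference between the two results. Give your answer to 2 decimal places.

Sorted: 2, 3, 4, 4, 5, 7, 8, 9, 12, 13, 24, 25, 30, 32, 33, 37.
n = 16.
(a) r = 5.5; between ranks 5 (5) and 6 (7): 6.
(b) the nearest-rank method: rank 5 → 5.
|6 − 5| = 1.

1.00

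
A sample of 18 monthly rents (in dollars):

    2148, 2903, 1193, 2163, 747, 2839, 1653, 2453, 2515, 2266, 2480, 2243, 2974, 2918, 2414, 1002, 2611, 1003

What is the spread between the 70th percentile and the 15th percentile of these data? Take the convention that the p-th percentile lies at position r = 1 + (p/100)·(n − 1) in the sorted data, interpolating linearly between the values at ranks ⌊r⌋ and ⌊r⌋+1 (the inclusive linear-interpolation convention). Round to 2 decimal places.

1404.00

Sorted: 747, 1002, 1003, 1193, 1653, 2148, 2163, 2243, 2266, 2414, 2453, 2480, 2515, 2611, 2839, 2903, 2918, 2974.
n = 18.
P15: r = 3.55; ranks 3–4 are 1003, 1193; interpolating gives 1107.5.
P70: r = 12.9; ranks 12–13 are 2480, 2515; interpolating gives 2511.5.
Difference: 2511.5 − 1107.5 = 1404.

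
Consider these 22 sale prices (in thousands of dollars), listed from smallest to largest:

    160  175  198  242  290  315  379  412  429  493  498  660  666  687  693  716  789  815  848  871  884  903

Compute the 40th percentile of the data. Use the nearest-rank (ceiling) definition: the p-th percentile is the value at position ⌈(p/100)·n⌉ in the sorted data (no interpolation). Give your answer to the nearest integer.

n = 22.
Position = ⌈40/100 · 22⌉ = ⌈8.8⌉ = 9.
The value at rank 9 is 429.

429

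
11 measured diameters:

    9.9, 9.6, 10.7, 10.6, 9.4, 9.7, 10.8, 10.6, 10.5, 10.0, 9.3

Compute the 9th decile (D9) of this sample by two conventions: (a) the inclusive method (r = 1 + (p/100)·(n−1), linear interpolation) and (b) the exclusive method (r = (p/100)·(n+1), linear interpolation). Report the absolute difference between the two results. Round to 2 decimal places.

0.08

Sorted: 9.3, 9.4, 9.6, 9.7, 9.9, 10.0, 10.5, 10.6, 10.6, 10.7, 10.8.
n = 11.
(a) r = 10 → value at rank 10 = 10.7.
(b) r = 10.8; between ranks 10 (10.7) and 11 (10.8): 10.78.
|10.7 − 10.78| = 0.08.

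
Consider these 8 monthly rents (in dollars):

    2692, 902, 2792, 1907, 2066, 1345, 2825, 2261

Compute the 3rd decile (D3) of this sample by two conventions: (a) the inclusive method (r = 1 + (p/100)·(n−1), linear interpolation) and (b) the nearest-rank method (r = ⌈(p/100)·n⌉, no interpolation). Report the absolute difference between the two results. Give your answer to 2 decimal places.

15.90

Sorted: 902, 1345, 1907, 2066, 2261, 2692, 2792, 2825.
n = 8.
(a) r = 3.1; between ranks 3 (1907) and 4 (2066): 1922.9.
(b) the nearest-rank method: rank 3 → 1907.
|1922.9 − 1907| = 15.9.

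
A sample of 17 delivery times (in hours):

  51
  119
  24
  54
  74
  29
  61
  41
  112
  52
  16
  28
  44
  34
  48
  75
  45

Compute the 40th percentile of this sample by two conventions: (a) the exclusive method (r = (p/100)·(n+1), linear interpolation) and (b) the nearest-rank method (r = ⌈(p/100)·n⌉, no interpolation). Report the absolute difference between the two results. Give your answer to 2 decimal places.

Sorted: 16, 24, 28, 29, 34, 41, 44, 45, 48, 51, 52, 54, 61, 74, 75, 112, 119.
n = 17.
(a) r = 7.2; between ranks 7 (44) and 8 (45): 44.2.
(b) the nearest-rank method: rank 7 → 44.
|44.2 − 44| = 0.2.

0.20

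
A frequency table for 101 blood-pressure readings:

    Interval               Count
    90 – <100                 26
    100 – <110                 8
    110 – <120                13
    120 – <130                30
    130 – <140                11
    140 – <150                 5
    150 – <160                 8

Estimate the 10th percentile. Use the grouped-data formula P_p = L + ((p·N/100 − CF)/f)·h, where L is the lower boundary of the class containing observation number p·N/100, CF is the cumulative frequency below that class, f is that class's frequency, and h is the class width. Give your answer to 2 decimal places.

N = 101; target position k = 10/100 · 101 = 10.1.
Cumulative frequencies: 26, 34, 47, 77, 88, 93, 101.
Observation 10.1 falls in the class 90 – <100.
L = 90, CF = 0, f = 26, h = 10.
P10 = 90 + ((10.1 − 0)/26)·10 = 90 + 3.88462 = 93.8846.

93.88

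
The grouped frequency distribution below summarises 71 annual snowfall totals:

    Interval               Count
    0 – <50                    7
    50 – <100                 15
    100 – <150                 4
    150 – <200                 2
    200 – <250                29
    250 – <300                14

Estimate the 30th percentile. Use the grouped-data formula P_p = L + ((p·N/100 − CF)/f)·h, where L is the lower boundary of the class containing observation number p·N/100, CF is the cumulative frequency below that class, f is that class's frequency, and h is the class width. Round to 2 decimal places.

97.67

N = 71; target position k = 30/100 · 71 = 21.3.
Cumulative frequencies: 7, 22, 26, 28, 57, 71.
Observation 21.3 falls in the class 50 – <100.
L = 50, CF = 7, f = 15, h = 50.
P30 = 50 + ((21.3 − 7)/15)·50 = 50 + 47.6667 = 97.6667.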